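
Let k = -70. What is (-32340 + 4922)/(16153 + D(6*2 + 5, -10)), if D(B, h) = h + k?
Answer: -27418/16073 ≈ -1.7058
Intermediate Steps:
D(B, h) = -70 + h (D(B, h) = h - 70 = -70 + h)
(-32340 + 4922)/(16153 + D(6*2 + 5, -10)) = (-32340 + 4922)/(16153 + (-70 - 10)) = -27418/(16153 - 80) = -27418/16073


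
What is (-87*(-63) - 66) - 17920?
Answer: -12505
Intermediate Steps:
(-87*(-63) - 66) - 17920 = (5481 - 66) - 17920 = 5415 - 17920 = -12505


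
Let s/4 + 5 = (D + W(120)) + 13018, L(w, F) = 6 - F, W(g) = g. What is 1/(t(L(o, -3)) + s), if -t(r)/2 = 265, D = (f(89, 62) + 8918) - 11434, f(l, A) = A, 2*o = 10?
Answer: 1/42186 ≈ 2.3705e-5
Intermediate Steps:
o = 5 (o = (1/2)*10 = 5)
D = -2454 (D = (62 + 8918) - 11434 = 8980 - 11434 = -2454)
t(r) = -530 (t(r) = -2*265 = -530)
s = 42716 (s = -20 + 4*((-2454 + 120) + 13018) = -20 + 4*(-2334 + 13018) = -20 + 4*10684 = -20 + 42736 = 42716)
1/(t(L(o, -3)) + s) = 1/(-530 + 42716) = 1/42186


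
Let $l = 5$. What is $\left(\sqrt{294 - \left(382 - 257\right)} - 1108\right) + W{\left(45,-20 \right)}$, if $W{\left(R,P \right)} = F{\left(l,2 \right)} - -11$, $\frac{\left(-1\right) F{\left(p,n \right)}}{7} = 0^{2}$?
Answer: $-1084$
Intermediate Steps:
$F{\left(p,n \right)} = 0$ ($F{\left(p,n \right)} = - 7 \cdot 0^{2} = \left(-7\right) 0 = 0$)
$W{\left(R,P \right)} = 11$ ($W{\left(R,P \right)} = 0 - -11 = 0 + 11 = 11$)
$\left(\sqrt{294 - \left(382 - 257\right)} - 1108\right) + W{\left(45,-20 \right)} = \left(\sqrt{294 - \left(382 - 257\right)} - 1108\right) + 11 = \left(\sqrt{294 - 125} - 1108\right) + 11 = \left(\sqrt{169} - 1108\right) + 11 = \left(13 - 1108\right) + 11 = -1095 + 11 = -1084$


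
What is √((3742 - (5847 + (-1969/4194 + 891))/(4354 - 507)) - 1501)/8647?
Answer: √64768081369623370/46504482582 ≈ 0.0054725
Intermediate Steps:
√((3742 - (5847 + (-1969/4194 + 891))/(4354 - 507)) - 1501)/8647 = √((3742 - (5847 + (-1969*1/4194 + 891))/3847) - 1501)*(1/8647) = √((3742 - (5847 + (-1969/4194 + 891))/3847) - 1501)*(1/8647) = √((3742 - (5847 + 3734885/4194)/3847) - 1501)*(1/8647) = √((3742 - 28257203/(4194*3847)) - 1501)*(1/8647) = √((3742 - 1*28257203/16134318) - 1501)*(1/8647) = √((3742 - 28257203/16134318) - 1501)*(1/8647) = √(60346360753/16134318 - 1501)*(1/8647) = √(36128749435/16134318)*(1/8647) = (√64768081369623370/5378106)*(1/8647) = √64768081369623370/46504482582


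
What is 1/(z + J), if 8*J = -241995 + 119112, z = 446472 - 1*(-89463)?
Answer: 8/4164597 ≈ 1.9210e-6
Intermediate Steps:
z = 535935 (z = 446472 + 89463 = 535935)
J = -122883/8 (J = (-241995 + 119112)/8 = (⅛)*(-122883) = -122883/8 ≈ -15360.)
1/(z + J) = 1/(535935 - 122883/8) = 1/(4164597/8) = 8/4164597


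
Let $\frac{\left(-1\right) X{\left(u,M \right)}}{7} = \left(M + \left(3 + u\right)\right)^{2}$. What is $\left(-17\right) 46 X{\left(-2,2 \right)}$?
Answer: $49266$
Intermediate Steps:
$X{\left(u,M \right)} = - 7 \left(3 + M + u\right)^{2}$ ($X{\left(u,M \right)} = - 7 \left(M + \left(3 + u\right)\right)^{2} = - 7 \left(3 + M + u\right)^{2}$)
$\left(-17\right) 46 X{\left(-2,2 \right)} = \left(-17\right) 46 \left(- 7 \left(3 + 2 - 2\right)^{2}\right) = - 782 \left(- 7 \cdot 3^{2}\right) = - 782 \left(\left(-7\right) 9\right) = \left(-782\right) \left(-63\right) = 49266$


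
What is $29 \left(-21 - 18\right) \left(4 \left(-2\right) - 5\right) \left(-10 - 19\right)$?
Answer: $-426387$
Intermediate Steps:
$29 \left(-21 - 18\right) \left(4 \left(-2\right) - 5\right) \left(-10 - 19\right) = 29 \left(- 39 \left(-8 - 5\right)\right) \left(-10 - 19\right) = 29 \left(\left(-39\right) \left(-13\right)\right) \left(-29\right) = 29 \cdot 507 \left(-29\right) = 14703 \left(-29\right) = -426387$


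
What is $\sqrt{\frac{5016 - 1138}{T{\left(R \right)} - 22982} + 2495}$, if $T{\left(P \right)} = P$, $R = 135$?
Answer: $\frac{\sqrt{1302264994789}}{22847} \approx 49.948$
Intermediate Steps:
$\sqrt{\frac{5016 - 1138}{T{\left(R \right)} - 22982} + 2495} = \sqrt{\frac{5016 - 1138}{135 - 22982} + 2495} = \sqrt{\frac{3878}{-22847} + 2495} = \sqrt{3878 \left(- \frac{1}{22847}\right) + 2495} = \sqrt{- \frac{3878}{22847} + 2495} = \sqrt{\frac{56999387}{22847}} = \frac{\sqrt{1302264994789}}{22847}$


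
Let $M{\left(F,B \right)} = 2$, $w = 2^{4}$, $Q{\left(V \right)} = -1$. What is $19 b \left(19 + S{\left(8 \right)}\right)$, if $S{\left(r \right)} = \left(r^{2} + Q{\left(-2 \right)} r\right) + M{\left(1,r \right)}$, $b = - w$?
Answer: $-23408$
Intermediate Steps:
$w = 16$
$b = -16$ ($b = \left(-1\right) 16 = -16$)
$S{\left(r \right)} = 2 + r^{2} - r$ ($S{\left(r \right)} = \left(r^{2} - r\right) + 2 = 2 + r^{2} - r$)
$19 b \left(19 + S{\left(8 \right)}\right) = 19 \left(-16\right) \left(19 + \left(2 + 8^{2} - 8\right)\right) = - 304 \left(19 + \left(2 + 64 - 8\right)\right) = - 304 \left(19 + 58\right) = \left(-304\right) 77 = -23408$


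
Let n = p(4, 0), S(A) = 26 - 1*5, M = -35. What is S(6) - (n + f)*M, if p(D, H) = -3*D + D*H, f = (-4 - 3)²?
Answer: 1316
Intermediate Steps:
S(A) = 21 (S(A) = 26 - 5 = 21)
f = 49 (f = (-7)² = 49)
n = -12 (n = 4*(-3 + 0) = 4*(-3) = -12)
S(6) - (n + f)*M = 21 - (-12 + 49)*(-35) = 21 - 37*(-35) = 21 - 1*(-1295) = 21 + 1295 = 1316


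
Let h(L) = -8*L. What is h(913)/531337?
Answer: -7304/531337 ≈ -0.013746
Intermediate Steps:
h(913)/531337 = -8*913/531337 = -7304*1/531337 = -7304/531337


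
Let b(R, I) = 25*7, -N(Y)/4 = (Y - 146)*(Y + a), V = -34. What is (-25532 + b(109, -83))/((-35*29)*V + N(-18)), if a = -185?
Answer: 25357/98658 ≈ 0.25702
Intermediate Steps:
N(Y) = -4*(-185 + Y)*(-146 + Y) (N(Y) = -4*(Y - 146)*(Y - 185) = -4*(-146 + Y)*(-185 + Y) = -4*(-185 + Y)*(-146 + Y))
b(R, I) = 175
(-25532 + b(109, -83))/((-35*29)*V + N(-18)) = (-25532 + 175)/(-35*29*(-34) + (-108040 - 4*(-18)² + 1324*(-18))) = -25357/(-1015*(-34) + (-108040 - 4*324 - 23832)) = -25357/(34510 + (-108040 - 1296 - 23832)) = -25357/(34510 - 133168) = -25357/(-98658) = -25357*(-1/98658) = 25357/98658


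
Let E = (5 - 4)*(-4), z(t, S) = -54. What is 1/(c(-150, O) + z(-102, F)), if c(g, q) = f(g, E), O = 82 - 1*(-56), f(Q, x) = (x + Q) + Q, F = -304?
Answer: -1/358 ≈ -0.0027933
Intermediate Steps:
E = -4 (E = 1*(-4) = -4)
f(Q, x) = x + 2*Q (f(Q, x) = (Q + x) + Q = x + 2*Q)
O = 138 (O = 82 + 56 = 138)
c(g, q) = -4 + 2*g
1/(c(-150, O) + z(-102, F)) = 1/((-4 + 2*(-150)) - 54) = 1/((-4 - 300) - 54) = 1/(-304 - 54) = 1/(-358) = -1/358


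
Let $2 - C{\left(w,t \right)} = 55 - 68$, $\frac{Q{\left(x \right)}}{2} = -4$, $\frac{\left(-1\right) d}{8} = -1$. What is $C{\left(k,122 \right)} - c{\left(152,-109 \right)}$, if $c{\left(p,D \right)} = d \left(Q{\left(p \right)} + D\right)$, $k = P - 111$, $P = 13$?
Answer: $951$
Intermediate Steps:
$d = 8$ ($d = \left(-8\right) \left(-1\right) = 8$)
$Q{\left(x \right)} = -8$ ($Q{\left(x \right)} = 2 \left(-4\right) = -8$)
$k = -98$ ($k = 13 - 111 = -98$)
$c{\left(p,D \right)} = -64 + 8 D$ ($c{\left(p,D \right)} = 8 \left(-8 + D\right) = -64 + 8 D$)
$C{\left(w,t \right)} = 15$ ($C{\left(w,t \right)} = 2 - \left(55 - 68\right) = 2 - -13 = 2 + 13 = 15$)
$C{\left(k,122 \right)} - c{\left(152,-109 \right)} = 15 - \left(-64 + 8 \left(-109\right)\right) = 15 - \left(-64 - 872\right) = 15 - -936 = 15 + 936 = 951$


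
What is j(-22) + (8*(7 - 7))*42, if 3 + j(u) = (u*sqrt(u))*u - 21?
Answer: -24 + 484*I*sqrt(22) ≈ -24.0 + 2270.2*I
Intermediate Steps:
j(u) = -24 + u**(5/2) (j(u) = -3 + ((u*sqrt(u))*u - 21) = -3 + (u**(3/2)*u - 21) = -3 + (u**(5/2) - 21) = -3 + (-21 + u**(5/2)) = -24 + u**(5/2))
j(-22) + (8*(7 - 7))*42 = (-24 + (-22)**(5/2)) + (8*(7 - 7))*42 = (-24 + 484*I*sqrt(22)) + (8*0)*42 = (-24 + 484*I*sqrt(22)) + 0*42 = (-24 + 484*I*sqrt(22)) + 0 = -24 + 484*I*sqrt(22)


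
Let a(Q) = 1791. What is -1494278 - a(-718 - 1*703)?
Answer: -1496069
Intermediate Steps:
-1494278 - a(-718 - 1*703) = -1494278 - 1*1791 = -1494278 - 1791 = -1496069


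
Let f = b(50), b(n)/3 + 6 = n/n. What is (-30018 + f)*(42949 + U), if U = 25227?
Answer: -2047529808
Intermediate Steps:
b(n) = -15 (b(n) = -18 + 3*(n/n) = -18 + 3*1 = -18 + 3 = -15)
f = -15
(-30018 + f)*(42949 + U) = (-30018 - 15)*(42949 + 25227) = -30033*68176 = -2047529808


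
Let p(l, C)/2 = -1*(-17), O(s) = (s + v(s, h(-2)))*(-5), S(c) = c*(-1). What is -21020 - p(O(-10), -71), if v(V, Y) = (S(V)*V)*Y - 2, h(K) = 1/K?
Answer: -21054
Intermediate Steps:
S(c) = -c
v(V, Y) = -2 - Y*V**2 (v(V, Y) = ((-V)*V)*Y - 2 = (-V**2)*Y - 2 = -Y*V**2 - 2 = -2 - Y*V**2)
O(s) = 10 - 5*s - 5*s**2/2 (O(s) = (s + (-2 - 1*s**2/(-2)))*(-5) = (s + (-2 - 1*(-1/2)*s**2))*(-5) = (s + (-2 + s**2/2))*(-5) = (-2 + s + s**2/2)*(-5) = 10 - 5*s - 5*s**2/2)
p(l, C) = 34 (p(l, C) = 2*(-1*(-17)) = 2*17 = 34)
-21020 - p(O(-10), -71) = -21020 - 1*34 = -21020 - 34 = -21054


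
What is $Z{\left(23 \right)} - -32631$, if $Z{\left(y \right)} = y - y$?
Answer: $32631$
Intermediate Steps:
$Z{\left(y \right)} = 0$
$Z{\left(23 \right)} - -32631 = 0 - -32631 = 0 + 32631 = 32631$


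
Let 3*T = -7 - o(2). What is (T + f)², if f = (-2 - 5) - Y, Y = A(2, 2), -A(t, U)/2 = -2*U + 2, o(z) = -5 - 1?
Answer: 1156/9 ≈ 128.44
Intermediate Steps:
o(z) = -6
T = -⅓ (T = (-7 - 1*(-6))/3 = (-7 + 6)/3 = (⅓)*(-1) = -⅓ ≈ -0.33333)
A(t, U) = -4 + 4*U (A(t, U) = -2*(-2*U + 2) = -2*(2 - 2*U) = -4 + 4*U)
Y = 4 (Y = -4 + 4*2 = -4 + 8 = 4)
f = -11 (f = (-2 - 5) - 1*4 = -7 - 4 = -11)
(T + f)² = (-⅓ - 11)² = (-34/3)² = 1156/9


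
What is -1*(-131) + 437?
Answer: 568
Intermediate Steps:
-1*(-131) + 437 = 131 + 437 = 568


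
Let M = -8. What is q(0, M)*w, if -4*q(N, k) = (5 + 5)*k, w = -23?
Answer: -460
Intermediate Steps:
q(N, k) = -5*k/2 (q(N, k) = -(5 + 5)*k/4 = -5*k/2)
q(0, M)*w = -5/2*(-8)*(-23) = 20*(-23) = -460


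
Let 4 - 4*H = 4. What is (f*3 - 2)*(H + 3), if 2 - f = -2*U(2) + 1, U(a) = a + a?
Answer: 75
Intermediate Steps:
H = 0 (H = 1 - 1/4*4 = 1 - 1 = 0)
U(a) = 2*a
f = 9 (f = 2 - (-4*2 + 1) = 2 - (-2*4 + 1) = 2 - (-8 + 1) = 2 - 1*(-7) = 2 + 7 = 9)
(f*3 - 2)*(H + 3) = (9*3 - 2)*(0 + 3) = (27 - 2)*3 = 25*3 = 75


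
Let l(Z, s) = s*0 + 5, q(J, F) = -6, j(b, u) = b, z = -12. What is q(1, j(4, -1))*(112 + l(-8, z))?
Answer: -702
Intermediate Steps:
l(Z, s) = 5 (l(Z, s) = 0 + 5 = 5)
q(1, j(4, -1))*(112 + l(-8, z)) = -6*(112 + 5) = -6*117 = -702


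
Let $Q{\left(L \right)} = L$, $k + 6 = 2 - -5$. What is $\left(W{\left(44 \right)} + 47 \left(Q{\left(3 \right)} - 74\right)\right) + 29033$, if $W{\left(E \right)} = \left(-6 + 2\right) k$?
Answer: $25692$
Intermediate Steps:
$k = 1$ ($k = -6 + \left(2 - -5\right) = -6 + \left(2 + 5\right) = -6 + 7 = 1$)
$W{\left(E \right)} = -4$ ($W{\left(E \right)} = \left(-6 + 2\right) 1 = \left(-4\right) 1 = -4$)
$\left(W{\left(44 \right)} + 47 \left(Q{\left(3 \right)} - 74\right)\right) + 29033 = \left(-4 + 47 \left(3 - 74\right)\right) + 29033 = \left(-4 + 47 \left(-71\right)\right) + 29033 = \left(-4 - 3337\right) + 29033 = -3341 + 29033 = 25692$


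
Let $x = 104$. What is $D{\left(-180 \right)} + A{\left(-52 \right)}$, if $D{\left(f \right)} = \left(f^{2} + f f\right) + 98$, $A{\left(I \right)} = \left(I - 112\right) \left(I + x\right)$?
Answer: $56370$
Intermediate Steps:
$A{\left(I \right)} = \left(-112 + I\right) \left(104 + I\right)$ ($A{\left(I \right)} = \left(I - 112\right) \left(I + 104\right) = \left(-112 + I\right) \left(104 + I\right)$)
$D{\left(f \right)} = 98 + 2 f^{2}$ ($D{\left(f \right)} = \left(f^{2} + f^{2}\right) + 98 = 2 f^{2} + 98 = 98 + 2 f^{2}$)
$D{\left(-180 \right)} + A{\left(-52 \right)} = \left(98 + 2 \left(-180\right)^{2}\right) - \left(11232 - 2704\right) = \left(98 + 2 \cdot 32400\right) + \left(-11648 + 2704 + 416\right) = \left(98 + 64800\right) - 8528 = 64898 - 8528 = 56370$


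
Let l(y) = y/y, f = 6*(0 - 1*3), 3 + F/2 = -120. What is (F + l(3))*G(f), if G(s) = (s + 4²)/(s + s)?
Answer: -245/18 ≈ -13.611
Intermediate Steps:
F = -246 (F = -6 + 2*(-120) = -6 - 240 = -246)
f = -18 (f = 6*(0 - 3) = 6*(-3) = -18)
G(s) = (16 + s)/(2*s) (G(s) = (s + 16)/((2*s)) = (16 + s)*(1/(2*s)) = (16 + s)/(2*s))
l(y) = 1
(F + l(3))*G(f) = (-246 + 1)*((½)*(16 - 18)/(-18)) = -245*(-1)*(-2)/(2*18) = -245*1/18 = -245/18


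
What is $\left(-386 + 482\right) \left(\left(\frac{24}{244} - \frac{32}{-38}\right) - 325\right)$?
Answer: $- \frac{36056160}{1159} \approx -31110.0$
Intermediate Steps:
$\left(-386 + 482\right) \left(\left(\frac{24}{244} - \frac{32}{-38}\right) - 325\right) = 96 \left(\left(24 \cdot \frac{1}{244} - - \frac{16}{19}\right) - 325\right) = 96 \left(\left(\frac{6}{61} + \frac{16}{19}\right) - 325\right) = 96 \left(\frac{1090}{1159} - 325\right) = 96 \left(- \frac{375585}{1159}\right) = - \frac{36056160}{1159}$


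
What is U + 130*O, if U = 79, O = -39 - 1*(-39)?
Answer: 79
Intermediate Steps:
O = 0 (O = -39 + 39 = 0)
U + 130*O = 79 + 130*0 = 79 + 0 = 79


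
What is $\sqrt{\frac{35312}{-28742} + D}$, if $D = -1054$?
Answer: $\frac{i \sqrt{217931759990}}{14371} \approx 32.484 i$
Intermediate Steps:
$\sqrt{\frac{35312}{-28742} + D} = \sqrt{\frac{35312}{-28742} - 1054} = \sqrt{35312 \left(- \frac{1}{28742}\right) - 1054} = \sqrt{- \frac{17656}{14371} - 1054} = \sqrt{- \frac{15164690}{14371}} = \frac{i \sqrt{217931759990}}{14371}$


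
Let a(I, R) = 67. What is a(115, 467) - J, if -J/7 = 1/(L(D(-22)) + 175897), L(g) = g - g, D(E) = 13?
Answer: 11785106/175897 ≈ 67.000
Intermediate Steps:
L(g) = 0
J = -7/175897 (J = -7/(0 + 175897) = -7/175897 ≈ -3.9796e-5)
a(115, 467) - J = 67 - 1*(-7/175897) = 67 + 7/175897 = 11785106/175897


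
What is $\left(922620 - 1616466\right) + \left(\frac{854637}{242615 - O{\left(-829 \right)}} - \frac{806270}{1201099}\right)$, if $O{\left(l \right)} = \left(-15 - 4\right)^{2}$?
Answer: $- \frac{201888259058090033}{290971037146} \approx -6.9384 \cdot 10^{5}$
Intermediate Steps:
$O{\left(l \right)} = 361$ ($O{\left(l \right)} = \left(-19\right)^{2} = 361$)
$\left(922620 - 1616466\right) + \left(\frac{854637}{242615 - O{\left(-829 \right)}} - \frac{806270}{1201099}\right) = \left(922620 - 1616466\right) + \left(\frac{854637}{242615 - 361} - \frac{806270}{1201099}\right) = -693846 + \left(\frac{854637}{242615 - 361} - \frac{806270}{1201099}\right) = -693846 - \left(\frac{806270}{1201099} - \frac{854637}{242254}\right) = -693846 + \left(854637 \cdot \frac{1}{242254} - \frac{806270}{1201099}\right) = -693846 + \left(\frac{854637}{242254} - \frac{806270}{1201099}\right) = -693846 + \frac{831181513483}{290971037146} = - \frac{201888259058090033}{290971037146}$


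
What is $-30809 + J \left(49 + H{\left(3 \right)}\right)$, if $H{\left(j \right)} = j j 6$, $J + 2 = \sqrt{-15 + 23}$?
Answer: $-31015 + 206 \sqrt{2} \approx -30724.0$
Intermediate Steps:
$J = -2 + 2 \sqrt{2}$ ($J = -2 + \sqrt{-15 + 23} = -2 + \sqrt{8} = -2 + 2 \sqrt{2} \approx 0.82843$)
$H{\left(j \right)} = 6 j^{2}$ ($H{\left(j \right)} = j^{2} \cdot 6 = 6 j^{2}$)
$-30809 + J \left(49 + H{\left(3 \right)}\right) = -30809 + \left(-2 + 2 \sqrt{2}\right) \left(49 + 6 \cdot 3^{2}\right) = -30809 + \left(-2 + 2 \sqrt{2}\right) \left(49 + 6 \cdot 9\right) = -30809 + \left(-2 + 2 \sqrt{2}\right) \left(49 + 54\right) = -30809 + \left(-2 + 2 \sqrt{2}\right) 103 = -30809 - \left(206 - 206 \sqrt{2}\right) = -31015 + 206 \sqrt{2}$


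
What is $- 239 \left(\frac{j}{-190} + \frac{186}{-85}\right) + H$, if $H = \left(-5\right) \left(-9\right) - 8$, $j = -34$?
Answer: $\frac{167062}{323} \approx 517.22$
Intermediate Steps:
$H = 37$ ($H = 45 - 8 = 37$)
$- 239 \left(\frac{j}{-190} + \frac{186}{-85}\right) + H = - 239 \left(- \frac{34}{-190} + \frac{186}{-85}\right) + 37 = - 239 \left(\left(-34\right) \left(- \frac{1}{190}\right) + 186 \left(- \frac{1}{85}\right)\right) + 37 = - 239 \left(\frac{17}{95} - \frac{186}{85}\right) + 37 = \left(-239\right) \left(- \frac{649}{323}\right) + 37 = \frac{155111}{323} + 37 = \frac{167062}{323}$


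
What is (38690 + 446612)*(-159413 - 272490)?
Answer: -209603389706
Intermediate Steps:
(38690 + 446612)*(-159413 - 272490) = 485302*(-431903) = -209603389706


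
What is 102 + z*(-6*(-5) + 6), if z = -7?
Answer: -150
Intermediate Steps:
102 + z*(-6*(-5) + 6) = 102 - 7*(-6*(-5) + 6) = 102 - 7*(30 + 6) = 102 - 7*36 = 102 - 252 = -150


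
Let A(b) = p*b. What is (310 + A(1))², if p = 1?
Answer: 96721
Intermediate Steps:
A(b) = b (A(b) = 1*b = b)
(310 + A(1))² = (310 + 1)² = 311² = 96721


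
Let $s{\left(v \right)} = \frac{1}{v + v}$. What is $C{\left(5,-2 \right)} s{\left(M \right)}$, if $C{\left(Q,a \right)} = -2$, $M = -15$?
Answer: $\frac{1}{15} \approx 0.066667$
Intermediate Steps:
$s{\left(v \right)} = \frac{1}{2 v}$
$C{\left(5,-2 \right)} s{\left(M \right)} = - 2 \frac{1}{2 \left(-15\right)} = - 2 \cdot \frac{1}{2} \left(- \frac{1}{15}\right) = \left(-2\right) \left(- \frac{1}{30}\right) = \frac{1}{15}$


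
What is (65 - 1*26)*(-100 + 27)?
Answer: -2847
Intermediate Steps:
(65 - 1*26)*(-100 + 27) = (65 - 26)*(-73) = 39*(-73) = -2847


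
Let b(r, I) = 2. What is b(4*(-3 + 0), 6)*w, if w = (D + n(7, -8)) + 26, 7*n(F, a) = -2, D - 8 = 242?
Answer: 3860/7 ≈ 551.43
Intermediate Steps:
D = 250 (D = 8 + 242 = 250)
n(F, a) = -2/7 (n(F, a) = (1/7)*(-2) = -2/7)
w = 1930/7 (w = (250 - 2/7) + 26 = 1748/7 + 26 = 1930/7 ≈ 275.71)
b(4*(-3 + 0), 6)*w = 2*(1930/7) = 3860/7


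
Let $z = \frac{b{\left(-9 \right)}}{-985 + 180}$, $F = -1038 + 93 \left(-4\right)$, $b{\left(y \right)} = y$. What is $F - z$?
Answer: $- \frac{1135059}{805} \approx -1410.0$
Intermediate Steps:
$F = -1410$ ($F = -1038 - 372 = -1410$)
$z = \frac{9}{805}$ ($z = - \frac{9}{-985 + 180} = - \frac{9}{-805} = \left(-9\right) \left(- \frac{1}{805}\right) = \frac{9}{805} \approx 0.01118$)
$F - z = -1410 - \frac{9}{805} = - \frac{1135059}{805}$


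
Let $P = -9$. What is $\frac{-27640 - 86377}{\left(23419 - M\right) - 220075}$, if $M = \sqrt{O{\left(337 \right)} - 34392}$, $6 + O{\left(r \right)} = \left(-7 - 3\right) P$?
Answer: $\frac{1868510596}{3222801387} - \frac{114017 i \sqrt{953}}{6445602774} \approx 0.57978 - 0.00054608 i$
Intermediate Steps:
$O{\left(r \right)} = 84$ ($O{\left(r \right)} = -6 + \left(-7 - 3\right) \left(-9\right) = -6 - -90 = -6 + 90 = 84$)
$M = 6 i \sqrt{953}$ ($M = \sqrt{84 - 34392} = \sqrt{-34308} = 6 i \sqrt{953} \approx 185.22 i$)
$\frac{-27640 - 86377}{\left(23419 - M\right) - 220075} = \frac{-27640 - 86377}{\left(23419 - 6 i \sqrt{953}\right) - 220075} = - \frac{114017}{\left(23419 - 6 i \sqrt{953}\right) - 220075} = - \frac{114017}{-196656 - 6 i \sqrt{953}}$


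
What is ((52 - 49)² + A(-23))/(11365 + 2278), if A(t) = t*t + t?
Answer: 515/13643 ≈ 0.037748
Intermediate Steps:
A(t) = t + t² (A(t) = t² + t = t + t²)
((52 - 49)² + A(-23))/(11365 + 2278) = ((52 - 49)² - 23*(1 - 23))/(11365 + 2278) = (3² - 23*(-22))/13643 = (9 + 506)*(1/13643) = 515*(1/13643) = 515/13643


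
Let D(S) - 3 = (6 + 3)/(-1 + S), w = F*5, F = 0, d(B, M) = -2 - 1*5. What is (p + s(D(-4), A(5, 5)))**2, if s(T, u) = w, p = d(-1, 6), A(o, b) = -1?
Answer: 49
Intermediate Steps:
d(B, M) = -7 (d(B, M) = -2 - 5 = -7)
p = -7
w = 0 (w = 0*5 = 0)
D(S) = 3 + 9/(-1 + S) (D(S) = 3 + (6 + 3)/(-1 + S) = 3 + 9/(-1 + S))
s(T, u) = 0
(p + s(D(-4), A(5, 5)))**2 = (-7 + 0)**2 = (-7)**2 = 49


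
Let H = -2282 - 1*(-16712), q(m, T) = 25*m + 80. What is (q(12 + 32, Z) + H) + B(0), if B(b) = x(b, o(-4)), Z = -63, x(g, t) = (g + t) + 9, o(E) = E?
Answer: 15615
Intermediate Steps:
x(g, t) = 9 + g + t
B(b) = 5 + b (B(b) = 9 + b - 4 = 5 + b)
q(m, T) = 80 + 25*m
H = 14430 (H = -2282 + 16712 = 14430)
(q(12 + 32, Z) + H) + B(0) = ((80 + 25*(12 + 32)) + 14430) + (5 + 0) = ((80 + 25*44) + 14430) + 5 = ((80 + 1100) + 14430) + 5 = (1180 + 14430) + 5 = 15610 + 5 = 15615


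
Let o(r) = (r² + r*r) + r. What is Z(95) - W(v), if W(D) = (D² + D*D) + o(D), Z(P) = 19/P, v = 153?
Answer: -468944/5 ≈ -93789.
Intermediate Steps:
o(r) = r + 2*r² (o(r) = (r² + r²) + r = 2*r² + r = r + 2*r²)
W(D) = 2*D² + D*(1 + 2*D) (W(D) = (D² + D*D) + D*(1 + 2*D) = (D² + D²) + D*(1 + 2*D) = 2*D² + D*(1 + 2*D))
Z(95) - W(v) = 19/95 - 153*(1 + 4*153) = 19*(1/95) - 153*(1 + 612) = ⅕ - 153*613 = ⅕ - 1*93789 = ⅕ - 93789 = -468944/5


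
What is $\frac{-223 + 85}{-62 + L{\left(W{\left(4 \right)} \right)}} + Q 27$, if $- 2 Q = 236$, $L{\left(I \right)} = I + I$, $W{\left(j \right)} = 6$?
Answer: $- \frac{79581}{25} \approx -3183.2$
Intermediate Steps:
$L{\left(I \right)} = 2 I$
$Q = -118$ ($Q = \left(- \frac{1}{2}\right) 236 = -118$)
$\frac{-223 + 85}{-62 + L{\left(W{\left(4 \right)} \right)}} + Q 27 = \frac{-223 + 85}{-62 + 2 \cdot 6} - 3186 = - \frac{138}{-62 + 12} - 3186 = - \frac{138}{-50} - 3186 = \left(-138\right) \left(- \frac{1}{50}\right) - 3186 = \frac{69}{25} - 3186 = - \frac{79581}{25}$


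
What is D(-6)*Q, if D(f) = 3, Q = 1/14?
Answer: 3/14 ≈ 0.21429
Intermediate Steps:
Q = 1/14 ≈ 0.071429
D(-6)*Q = 3*(1/14) = 3/14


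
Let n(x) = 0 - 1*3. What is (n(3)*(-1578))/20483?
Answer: 4734/20483 ≈ 0.23112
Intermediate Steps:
n(x) = -3 (n(x) = 0 - 3 = -3)
(n(3)*(-1578))/20483 = -3*(-1578)/20483 = 4734*(1/20483) = 4734/20483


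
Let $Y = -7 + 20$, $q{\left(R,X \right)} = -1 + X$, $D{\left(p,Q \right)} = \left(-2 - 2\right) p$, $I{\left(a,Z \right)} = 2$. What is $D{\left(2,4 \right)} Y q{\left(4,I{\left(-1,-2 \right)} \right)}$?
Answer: $-104$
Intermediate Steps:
$D{\left(p,Q \right)} = - 4 p$
$Y = 13$
$D{\left(2,4 \right)} Y q{\left(4,I{\left(-1,-2 \right)} \right)} = \left(-4\right) 2 \cdot 13 \left(-1 + 2\right) = \left(-8\right) 13 \cdot 1 = \left(-104\right) 1 = -104$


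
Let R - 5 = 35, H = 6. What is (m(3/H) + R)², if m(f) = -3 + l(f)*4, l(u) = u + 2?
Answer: 2209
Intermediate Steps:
l(u) = 2 + u
R = 40 (R = 5 + 35 = 40)
m(f) = 5 + 4*f (m(f) = -3 + (2 + f)*4 = -3 + (8 + 4*f) = 5 + 4*f)
(m(3/H) + R)² = ((5 + 4*(3/6)) + 40)² = ((5 + 4*(3*(⅙))) + 40)² = ((5 + 4*(½)) + 40)² = ((5 + 2) + 40)² = (7 + 40)² = 47² = 2209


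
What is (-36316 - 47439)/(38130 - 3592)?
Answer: -11965/4934 ≈ -2.4250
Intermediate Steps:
(-36316 - 47439)/(38130 - 3592) = -83755/34538 = -83755*1/34538 = -11965/4934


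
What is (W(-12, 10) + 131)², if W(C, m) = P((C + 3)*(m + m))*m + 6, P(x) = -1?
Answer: 16129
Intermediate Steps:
W(C, m) = 6 - m (W(C, m) = -m + 6 = 6 - m)
(W(-12, 10) + 131)² = ((6 - 1*10) + 131)² = ((6 - 10) + 131)² = (-4 + 131)² = 127² = 16129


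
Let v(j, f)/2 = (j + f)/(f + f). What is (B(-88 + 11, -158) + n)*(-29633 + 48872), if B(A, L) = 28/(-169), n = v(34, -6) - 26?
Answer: -100248016/169 ≈ -5.9318e+5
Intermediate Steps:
v(j, f) = (f + j)/f (v(j, f) = 2*((j + f)/(f + f)) = 2*((f + j)/((2*f))) = 2*((f + j)*(1/(2*f))) = 2*((f + j)/(2*f)) = (f + j)/f)
n = -92/3 (n = (-6 + 34)/(-6) - 26 = -1/6*28 - 26 = -14/3 - 26 = -92/3 ≈ -30.667)
B(A, L) = -28/169 (B(A, L) = 28*(-1/169) = -28/169)
(B(-88 + 11, -158) + n)*(-29633 + 48872) = (-28/169 - 92/3)*(-29633 + 48872) = -15632/507*19239 = -100248016/169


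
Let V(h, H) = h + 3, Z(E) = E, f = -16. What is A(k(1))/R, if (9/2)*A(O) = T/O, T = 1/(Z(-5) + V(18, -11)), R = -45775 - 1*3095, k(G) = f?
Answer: 1/56298240 ≈ 1.7763e-8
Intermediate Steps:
k(G) = -16
V(h, H) = 3 + h
R = -48870 (R = -45775 - 3095 = -48870)
T = 1/16 (T = 1/(-5 + (3 + 18)) = 1/(-5 + 21) = 1/16 ≈ 0.062500)
A(O) = 1/(72*O) (A(O) = 2*(1/(16*O))/9 = 1/(72*O))
A(k(1))/R = ((1/72)/(-16))/(-48870) = ((1/72)*(-1/16))*(-1/48870) = -1/1152*(-1/48870) = 1/56298240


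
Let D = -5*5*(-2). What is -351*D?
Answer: -17550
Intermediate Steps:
D = 50 (D = -25*(-2) = 50)
-351*D = -351*50 = -17550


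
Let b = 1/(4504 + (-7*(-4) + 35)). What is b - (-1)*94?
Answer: 429299/4567 ≈ 94.000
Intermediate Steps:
b = 1/4567 (b = 1/(4504 + (28 + 35)) = 1/(4504 + 63) = 1/4567 ≈ 0.00021896)
b - (-1)*94 = 1/4567 - (-1)*94 = 1/4567 - 1*(-94) = 1/4567 + 94 = 429299/4567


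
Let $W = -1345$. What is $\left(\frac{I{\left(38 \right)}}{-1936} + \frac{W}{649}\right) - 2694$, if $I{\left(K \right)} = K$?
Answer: $- \frac{153979209}{57112} \approx -2696.1$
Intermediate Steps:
$\left(\frac{I{\left(38 \right)}}{-1936} + \frac{W}{649}\right) - 2694 = \left(\frac{38}{-1936} - \frac{1345}{649}\right) - 2694 = \left(38 \left(- \frac{1}{1936}\right) - \frac{1345}{649}\right) - 2694 = \left(- \frac{19}{968} - \frac{1345}{649}\right) - 2694 = - \frac{119481}{57112} - 2694 = - \frac{153979209}{57112}$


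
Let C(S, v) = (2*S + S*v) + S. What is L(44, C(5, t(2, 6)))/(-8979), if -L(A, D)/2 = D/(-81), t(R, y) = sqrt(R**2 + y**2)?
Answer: -10/242433 - 20*sqrt(10)/727299 ≈ -0.00012821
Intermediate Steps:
C(S, v) = 3*S + S*v
L(A, D) = 2*D/81 (L(A, D) = -2*D/(-81) = -2*D*(-1)/81 = -(-2)*D/81 = 2*D/81)
L(44, C(5, t(2, 6)))/(-8979) = (2*(5*(3 + sqrt(2**2 + 6**2)))/81)/(-8979) = (2*(5*(3 + sqrt(4 + 36)))/81)*(-1/8979) = (2*(5*(3 + sqrt(40)))/81)*(-1/8979) = (2*(5*(3 + 2*sqrt(10)))/81)*(-1/8979) = (2*(15 + 10*sqrt(10))/81)*(-1/8979) = (10/27 + 20*sqrt(10)/81)*(-1/8979) = -10/242433 - 20*sqrt(10)/727299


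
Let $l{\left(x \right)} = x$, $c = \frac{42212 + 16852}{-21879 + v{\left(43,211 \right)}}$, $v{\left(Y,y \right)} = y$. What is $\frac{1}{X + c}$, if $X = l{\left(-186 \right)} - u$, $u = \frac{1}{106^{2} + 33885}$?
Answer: $- \frac{244420457}{46128467105} \approx -0.0052987$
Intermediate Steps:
$c = - \frac{14766}{5417}$ ($c = \frac{42212 + 16852}{-21879 + 211} = \frac{59064}{-21668} = 59064 \left(- \frac{1}{21668}\right) = - \frac{14766}{5417} \approx -2.7259$)
$u = \frac{1}{45121}$ ($u = \frac{1}{11236 + 33885} = \frac{1}{45121} \approx 2.2163 \cdot 10^{-5}$)
$X = - \frac{8392507}{45121}$ ($X = -186 - \frac{1}{45121} = - \frac{8392507}{45121} \approx -186.0$)
$\frac{1}{X + c} = \frac{1}{- \frac{8392507}{45121} - \frac{14766}{5417}} = \frac{1}{- \frac{46128467105}{244420457}} = - \frac{244420457}{46128467105}$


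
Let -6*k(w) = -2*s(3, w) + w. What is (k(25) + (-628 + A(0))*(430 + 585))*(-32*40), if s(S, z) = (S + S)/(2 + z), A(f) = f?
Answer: 22029376640/27 ≈ 8.1590e+8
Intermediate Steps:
s(S, z) = 2*S/(2 + z) (s(S, z) = (2*S)/(2 + z) = 2*S/(2 + z))
k(w) = 2/(2 + w) - w/6 (k(w) = -(-4*3/(2 + w) + w)/6 = -(-12/(2 + w) + w)/6 = -(w - 12/(2 + w))/6 = 2/(2 + w) - w/6)
(k(25) + (-628 + A(0))*(430 + 585))*(-32*40) = ((12 - 1*25*(2 + 25))/(6*(2 + 25)) + (-628 + 0)*(430 + 585))*(-32*40) = ((⅙)*(12 - 1*25*27)/27 - 628*1015)*(-1280) = ((⅙)*(1/27)*(12 - 675) - 637420)*(-1280) = ((⅙)*(1/27)*(-663) - 637420)*(-1280) = (-221/54 - 637420)*(-1280) = -34420901/54*(-1280) = 22029376640/27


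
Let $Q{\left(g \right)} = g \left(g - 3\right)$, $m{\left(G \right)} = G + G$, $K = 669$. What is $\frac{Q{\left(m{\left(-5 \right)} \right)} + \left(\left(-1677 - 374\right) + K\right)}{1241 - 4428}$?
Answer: $\frac{1252}{3187} \approx 0.39285$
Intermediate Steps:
$m{\left(G \right)} = 2 G$
$Q{\left(g \right)} = g \left(-3 + g\right)$
$\frac{Q{\left(m{\left(-5 \right)} \right)} + \left(\left(-1677 - 374\right) + K\right)}{1241 - 4428} = \frac{2 \left(-5\right) \left(-3 + 2 \left(-5\right)\right) + \left(\left(-1677 - 374\right) + 669\right)}{1241 - 4428} = \frac{- 10 \left(-3 - 10\right) + \left(-2051 + 669\right)}{-3187} = \left(\left(-10\right) \left(-13\right) - 1382\right) \left(- \frac{1}{3187}\right) = \left(130 - 1382\right) \left(- \frac{1}{3187}\right) = \left(-1252\right) \left(- \frac{1}{3187}\right) = \frac{1252}{3187}$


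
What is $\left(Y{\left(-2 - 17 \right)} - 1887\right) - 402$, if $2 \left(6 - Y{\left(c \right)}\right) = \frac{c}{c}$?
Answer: $- \frac{4567}{2} \approx -2283.5$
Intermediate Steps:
$Y{\left(c \right)} = \frac{11}{2}$ ($Y{\left(c \right)} = 6 - \frac{c \frac{1}{c}}{2} = 6 - \frac{1}{2} = \frac{11}{2}$)
$\left(Y{\left(-2 - 17 \right)} - 1887\right) - 402 = \left(\frac{11}{2} - 1887\right) - 402 = - \frac{3763}{2} - 402 = - \frac{4567}{2}$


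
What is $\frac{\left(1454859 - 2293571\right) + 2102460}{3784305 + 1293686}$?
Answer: $\frac{1263748}{5077991} \approx 0.24887$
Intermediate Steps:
$\frac{\left(1454859 - 2293571\right) + 2102460}{3784305 + 1293686} = \frac{\left(1454859 - 2293571\right) + 2102460}{5077991} = \left(-838712 + 2102460\right) \frac{1}{5077991} = 1263748 \cdot \frac{1}{5077991} = \frac{1263748}{5077991}$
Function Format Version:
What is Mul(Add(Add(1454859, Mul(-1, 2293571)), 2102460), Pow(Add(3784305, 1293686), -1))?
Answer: Rational(1263748, 5077991) ≈ 0.24887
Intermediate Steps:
Mul(Add(Add(1454859, Mul(-1, 2293571)), 2102460), Pow(Add(3784305, 1293686), -1)) = Mul(Add(Add(1454859, -2293571), 2102460), Pow(5077991, -1)) = Mul(Add(-838712, 2102460), Rational(1, 5077991)) = Mul(1263748, Rational(1, 5077991)) = Rational(1263748, 5077991)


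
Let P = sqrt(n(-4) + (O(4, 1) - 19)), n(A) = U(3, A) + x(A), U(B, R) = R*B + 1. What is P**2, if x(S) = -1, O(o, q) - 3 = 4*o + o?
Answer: -8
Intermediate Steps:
O(o, q) = 3 + 5*o (O(o, q) = 3 + (4*o + o) = 3 + 5*o)
U(B, R) = 1 + B*R (U(B, R) = B*R + 1 = 1 + B*R)
n(A) = 3*A (n(A) = (1 + 3*A) - 1 = 3*A)
P = 2*I*sqrt(2) (P = sqrt(3*(-4) + ((3 + 5*4) - 19)) = sqrt(-12 + ((3 + 20) - 19)) = sqrt(-12 + (23 - 19)) = sqrt(-12 + 4) = sqrt(-8) = 2*I*sqrt(2) ≈ 2.8284*I)
P**2 = (2*I*sqrt(2))**2 = -8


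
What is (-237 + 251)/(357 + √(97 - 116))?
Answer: 2499/63734 - 7*I*√19/63734 ≈ 0.03921 - 0.00047874*I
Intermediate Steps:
(-237 + 251)/(357 + √(97 - 116)) = 14/(357 + √(-19)) = 14/(357 + I*√19)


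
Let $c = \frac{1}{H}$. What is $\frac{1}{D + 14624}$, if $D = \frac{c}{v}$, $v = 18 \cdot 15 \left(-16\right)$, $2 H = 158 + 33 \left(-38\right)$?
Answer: $\frac{2367360}{34620272641} \approx 6.8381 \cdot 10^{-5}$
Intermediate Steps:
$H = -548$ ($H = \frac{158 + 33 \left(-38\right)}{2} = \frac{158 - 1254}{2} = \frac{1}{2} \left(-1096\right) = -548$)
$c = - \frac{1}{548}$ ($c = \frac{1}{-548} = - \frac{1}{548} \approx -0.0018248$)
$v = -4320$ ($v = 270 \left(-16\right) = -4320$)
$D = \frac{1}{2367360}$ ($D = - \frac{1}{548 \left(-4320\right)} = \left(- \frac{1}{548}\right) \left(- \frac{1}{4320}\right) = \frac{1}{2367360} \approx 4.2241 \cdot 10^{-7}$)
$\frac{1}{D + 14624} = \frac{1}{\frac{1}{2367360} + 14624} = \frac{1}{\frac{34620272641}{2367360}} = \frac{2367360}{34620272641}$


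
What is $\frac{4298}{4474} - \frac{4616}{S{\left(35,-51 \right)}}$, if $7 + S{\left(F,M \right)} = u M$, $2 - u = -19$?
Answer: $\frac{6321307}{1205743} \approx 5.2427$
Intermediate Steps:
$u = 21$ ($u = 2 - -19 = 2 + 19 = 21$)
$S{\left(F,M \right)} = -7 + 21 M$
$\frac{4298}{4474} - \frac{4616}{S{\left(35,-51 \right)}} = \frac{4298}{4474} - \frac{4616}{-7 + 21 \left(-51\right)} = 4298 \cdot \frac{1}{4474} - \frac{4616}{-7 - 1071} = \frac{2149}{2237} - \frac{4616}{-1078} = \frac{2149}{2237} - - \frac{2308}{539} = \frac{2149}{2237} + \frac{2308}{539} = \frac{6321307}{1205743}$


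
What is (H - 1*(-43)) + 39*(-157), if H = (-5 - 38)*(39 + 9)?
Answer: -8144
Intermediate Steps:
H = -2064 (H = -43*48 = -2064)
(H - 1*(-43)) + 39*(-157) = (-2064 - 1*(-43)) + 39*(-157) = (-2064 + 43) - 6123 = -2021 - 6123 = -8144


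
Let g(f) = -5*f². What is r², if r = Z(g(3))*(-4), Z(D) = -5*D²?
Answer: 1640250000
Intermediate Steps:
r = 40500 (r = -5*(-5*3²)²*(-4) = -5*(-5*9)²*(-4) = -5*(-45)²*(-4) = -5*2025*(-4) = -10125*(-4) = 40500)
r² = 40500² = 1640250000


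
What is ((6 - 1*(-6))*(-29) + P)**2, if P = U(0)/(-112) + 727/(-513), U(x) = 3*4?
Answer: 25206093001489/206324496 ≈ 1.2217e+5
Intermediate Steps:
U(x) = 12
P = -21895/14364 (P = 12/(-112) + 727/(-513) = 12*(-1/112) + 727*(-1/513) = -3/28 - 727/513 = -21895/14364 ≈ -1.5243)
((6 - 1*(-6))*(-29) + P)**2 = ((6 - 1*(-6))*(-29) - 21895/14364)**2 = ((6 + 6)*(-29) - 21895/14364)**2 = (12*(-29) - 21895/14364)**2 = (-348 - 21895/14364)**2 = (-5020567/14364)**2 = 25206093001489/206324496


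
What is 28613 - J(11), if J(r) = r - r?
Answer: 28613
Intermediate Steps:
J(r) = 0
28613 - J(11) = 28613 - 1*0 = 28613 + 0 = 28613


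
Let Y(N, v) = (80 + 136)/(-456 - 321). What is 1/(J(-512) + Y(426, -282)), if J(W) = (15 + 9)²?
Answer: 259/149112 ≈ 0.0017370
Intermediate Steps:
Y(N, v) = -72/259 (Y(N, v) = 216/(-777) = 216*(-1/777) = -72/259)
J(W) = 576 (J(W) = 24² = 576)
1/(J(-512) + Y(426, -282)) = 1/(576 - 72/259) = 1/(149112/259) = 259/149112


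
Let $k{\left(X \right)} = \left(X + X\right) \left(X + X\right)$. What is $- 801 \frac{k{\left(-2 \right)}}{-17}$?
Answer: $\frac{12816}{17} \approx 753.88$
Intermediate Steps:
$k{\left(X \right)} = 4 X^{2}$ ($k{\left(X \right)} = 2 X 2 X = 4 X^{2}$)
$- 801 \frac{k{\left(-2 \right)}}{-17} = - 801 \frac{4 \left(-2\right)^{2}}{-17} = - 801 \cdot 4 \cdot 4 \left(- \frac{1}{17}\right) = - 801 \cdot 16 \left(- \frac{1}{17}\right) = \left(-801\right) \left(- \frac{16}{17}\right) = \frac{12816}{17}$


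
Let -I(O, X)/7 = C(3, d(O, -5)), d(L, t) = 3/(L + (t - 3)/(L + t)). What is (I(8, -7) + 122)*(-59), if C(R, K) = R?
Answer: -5959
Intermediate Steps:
d(L, t) = 3/(L + (-3 + t)/(L + t))
I(O, X) = -21 (I(O, X) = -7*3 = -21)
(I(8, -7) + 122)*(-59) = (-21 + 122)*(-59) = 101*(-59) = -5959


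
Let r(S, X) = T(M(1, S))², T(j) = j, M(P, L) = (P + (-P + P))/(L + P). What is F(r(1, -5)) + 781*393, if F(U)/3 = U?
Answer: 1227735/4 ≈ 3.0693e+5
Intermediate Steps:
M(P, L) = P/(L + P) (M(P, L) = (P + 0)/(L + P) = P/(L + P))
r(S, X) = (1 + S)⁻² (r(S, X) = (1/(S + 1))² = (1/(1 + S))² = (1 + S)⁻²)
F(U) = 3*U
F(r(1, -5)) + 781*393 = 3/(1 + 1)² + 781*393 = 3/2² + 306933 = 3*(¼) + 306933 = ¾ + 306933 = 1227735/4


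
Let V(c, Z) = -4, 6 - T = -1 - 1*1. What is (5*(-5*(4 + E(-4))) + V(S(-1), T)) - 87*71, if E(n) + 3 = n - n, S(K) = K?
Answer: -6206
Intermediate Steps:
T = 8 (T = 6 - (-1 - 1*1) = 6 - (-1 - 1) = 6 - 1*(-2) = 6 + 2 = 8)
E(n) = -3 (E(n) = -3 + (n - n) = -3 + 0 = -3)
(5*(-5*(4 + E(-4))) + V(S(-1), T)) - 87*71 = (5*(-5*(4 - 3)) - 4) - 87*71 = (5*(-5*1) - 4) - 6177 = (5*(-5) - 4) - 6177 = (-25 - 4) - 6177 = -29 - 6177 = -6206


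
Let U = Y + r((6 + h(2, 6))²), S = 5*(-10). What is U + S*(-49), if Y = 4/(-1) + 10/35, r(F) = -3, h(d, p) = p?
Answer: 17103/7 ≈ 2443.3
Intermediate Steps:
S = -50
Y = -26/7 (Y = 4*(-1) + 10*(1/35) = -4 + 2/7 = -26/7 ≈ -3.7143)
U = -47/7 (U = -26/7 - 3 = -47/7 ≈ -6.7143)
U + S*(-49) = -47/7 - 50*(-49) = -47/7 + 2450 = 17103/7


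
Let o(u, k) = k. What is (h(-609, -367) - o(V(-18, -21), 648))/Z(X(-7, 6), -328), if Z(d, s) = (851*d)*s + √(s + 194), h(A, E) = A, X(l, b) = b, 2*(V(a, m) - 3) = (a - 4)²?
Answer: 1052591688/1402423926979 + 1257*I*√134/2804847853958 ≈ 0.00075055 + 5.1877e-9*I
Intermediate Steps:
V(a, m) = 3 + (-4 + a)²/2 (V(a, m) = 3 + (a - 4)²/2 = 3 + (-4 + a)²/2)
Z(d, s) = √(194 + s) + 851*d*s (Z(d, s) = 851*d*s + √(194 + s) = √(194 + s) + 851*d*s)
(h(-609, -367) - o(V(-18, -21), 648))/Z(X(-7, 6), -328) = (-609 - 1*648)/(√(194 - 328) + 851*6*(-328)) = (-609 - 648)/(√(-134) - 1674768) = -1257/(I*√134 - 1674768) = -1257/(-1674768 + I*√134)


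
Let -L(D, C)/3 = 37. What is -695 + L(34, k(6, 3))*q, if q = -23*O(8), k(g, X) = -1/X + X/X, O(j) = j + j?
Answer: 40153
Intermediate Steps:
O(j) = 2*j
k(g, X) = 1 - 1/X (k(g, X) = -1/X + 1 = 1 - 1/X)
q = -368 (q = -46*8 = -23*16 = -368)
L(D, C) = -111 (L(D, C) = -3*37 = -111)
-695 + L(34, k(6, 3))*q = -695 - 111*(-368) = -695 + 40848 = 40153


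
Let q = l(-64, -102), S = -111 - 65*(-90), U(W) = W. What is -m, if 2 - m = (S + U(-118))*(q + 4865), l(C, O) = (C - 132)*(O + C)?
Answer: 210231019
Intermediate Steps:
S = 5739 (S = -111 + 5850 = 5739)
l(C, O) = (-132 + C)*(C + O)
q = 32536 (q = (-64)**2 - 132*(-64) - 132*(-102) - 64*(-102) = 4096 + 8448 + 13464 + 6528 = 32536)
m = -210231019 (m = 2 - (5739 - 118)*(32536 + 4865) = 2 - 5621*37401 = 2 - 1*210231021 = 2 - 210231021 = -210231019)
-m = -1*(-210231019) = 210231019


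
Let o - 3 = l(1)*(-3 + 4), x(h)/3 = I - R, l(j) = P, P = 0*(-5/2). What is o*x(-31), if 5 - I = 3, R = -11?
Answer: 117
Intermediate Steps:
I = 2 (I = 5 - 1*3 = 5 - 3 = 2)
P = 0 (P = 0*(-5*½) = 0*(-5/2) = 0)
l(j) = 0
x(h) = 39 (x(h) = 3*(2 - 1*(-11)) = 3*(2 + 11) = 3*13 = 39)
o = 3 (o = 3 + 0*(-3 + 4) = 3 + 0*1 = 3 + 0 = 3)
o*x(-31) = 3*39 = 117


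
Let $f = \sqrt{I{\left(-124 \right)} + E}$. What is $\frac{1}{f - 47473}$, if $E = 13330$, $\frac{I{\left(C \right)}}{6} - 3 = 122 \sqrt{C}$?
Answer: $- \frac{1}{47473 - \sqrt{13348 + 1464 i \sqrt{31}}} \approx -2.1118 \cdot 10^{-5} - 1.5098 \cdot 10^{-8} i$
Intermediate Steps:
$I{\left(C \right)} = 18 + 732 \sqrt{C}$ ($I{\left(C \right)} = 18 + 6 \cdot 122 \sqrt{C} = 18 + 732 \sqrt{C}$)
$f = \sqrt{13348 + 1464 i \sqrt{31}}$ ($f = \sqrt{\left(18 + 732 \sqrt{-124}\right) + 13330} = \sqrt{\left(18 + 732 \cdot 2 i \sqrt{31}\right) + 13330} = \sqrt{\left(18 + 1464 i \sqrt{31}\right) + 13330} = \sqrt{13348 + 1464 i \sqrt{31}} \approx 120.39 + 33.853 i$)
$\frac{1}{f - 47473} = \frac{1}{2 \sqrt{3337 + 366 i \sqrt{31}} - 47473} = \frac{1}{-47473 + 2 \sqrt{3337 + 366 i \sqrt{31}}}$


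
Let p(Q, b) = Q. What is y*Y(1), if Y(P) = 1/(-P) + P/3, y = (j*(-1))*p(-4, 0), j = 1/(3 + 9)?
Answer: -2/9 ≈ -0.22222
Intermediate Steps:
j = 1/12 ≈ 0.083333
y = 1/3 (y = ((1/12)*(-1))*(-4) = -1/12*(-4) = 1/3 ≈ 0.33333)
Y(P) = -1/P + P/3 (Y(P) = 1*(-1/P) + P*(1/3) = -1/P + P/3)
y*Y(1) = (-1/1 + (1/3)*1)/3 = (-1*1 + 1/3)/3 = (-1 + 1/3)/3 = (1/3)*(-2/3) = -2/9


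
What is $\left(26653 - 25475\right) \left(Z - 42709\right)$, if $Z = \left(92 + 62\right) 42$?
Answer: $-42691898$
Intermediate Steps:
$Z = 6468$ ($Z = 154 \cdot 42 = 6468$)
$\left(26653 - 25475\right) \left(Z - 42709\right) = \left(26653 - 25475\right) \left(6468 - 42709\right) = 1178 \left(-36241\right) = -42691898$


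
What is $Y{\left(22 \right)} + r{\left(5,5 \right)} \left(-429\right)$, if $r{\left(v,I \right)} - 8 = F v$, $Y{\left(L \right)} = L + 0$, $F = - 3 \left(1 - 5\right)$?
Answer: $-29150$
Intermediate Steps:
$F = 12$ ($F = \left(-3\right) \left(-4\right) = 12$)
$Y{\left(L \right)} = L$
$r{\left(v,I \right)} = 8 + 12 v$
$Y{\left(22 \right)} + r{\left(5,5 \right)} \left(-429\right) = 22 + \left(8 + 12 \cdot 5\right) \left(-429\right) = 22 + \left(8 + 60\right) \left(-429\right) = 22 + 68 \left(-429\right) = 22 - 29172 = -29150$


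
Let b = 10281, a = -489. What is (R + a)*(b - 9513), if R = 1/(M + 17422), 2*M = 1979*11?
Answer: -7087041280/18871 ≈ -3.7555e+5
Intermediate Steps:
M = 21769/2 (M = (1979*11)/2 = (½)*21769 = 21769/2 ≈ 10885.)
R = 2/56613 (R = 1/(21769/2 + 17422) = 1/(56613/2) = 2/56613 ≈ 3.5328e-5)
(R + a)*(b - 9513) = (2/56613 - 489)*(10281 - 9513) = -27683755/56613*768 = -7087041280/18871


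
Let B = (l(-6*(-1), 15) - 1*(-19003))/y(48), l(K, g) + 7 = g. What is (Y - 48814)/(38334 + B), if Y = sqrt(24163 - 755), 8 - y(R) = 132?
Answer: -6052936/4734405 + 496*sqrt(1463)/4734405 ≈ -1.2745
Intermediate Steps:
l(K, g) = -7 + g
y(R) = -124 (y(R) = 8 - 1*132 = 8 - 132 = -124)
Y = 4*sqrt(1463) (Y = sqrt(23408) = 4*sqrt(1463) ≈ 153.00)
B = -19011/124 (B = ((-7 + 15) - 1*(-19003))/(-124) = (8 + 19003)*(-1/124) = 19011*(-1/124) = -19011/124 ≈ -153.31)
(Y - 48814)/(38334 + B) = (4*sqrt(1463) - 48814)/(38334 - 19011/124) = (-48814 + 4*sqrt(1463))/(4734405/124) = (-48814 + 4*sqrt(1463))*(124/4734405) = -6052936/4734405 + 496*sqrt(1463)/4734405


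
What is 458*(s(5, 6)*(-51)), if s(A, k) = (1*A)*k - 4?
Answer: -607308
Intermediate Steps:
s(A, k) = -4 + A*k (s(A, k) = A*k - 4 = -4 + A*k)
458*(s(5, 6)*(-51)) = 458*((-4 + 5*6)*(-51)) = 458*((-4 + 30)*(-51)) = 458*(26*(-51)) = 458*(-1326) = -607308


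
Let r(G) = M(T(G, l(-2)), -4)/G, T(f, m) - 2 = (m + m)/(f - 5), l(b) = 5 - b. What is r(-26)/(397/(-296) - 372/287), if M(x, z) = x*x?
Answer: 97864704/2799069143 ≈ 0.034963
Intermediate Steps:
T(f, m) = 2 + 2*m/(-5 + f) (T(f, m) = 2 + (m + m)/(f - 5) = 2 + (2*m)/(-5 + f) = 2 + 2*m/(-5 + f))
M(x, z) = x²
r(G) = 4*(2 + G)²/(G*(-5 + G)²) (r(G) = (2*(-5 + G + (5 - 1*(-2)))/(-5 + G))²/G = (2*(-5 + G + (5 + 2))/(-5 + G))²/G = (2*(-5 + G + 7)/(-5 + G))²/G = (2*(2 + G)/(-5 + G))²/G = (4*(2 + G)²/(-5 + G)²)/G = 4*(2 + G)²/(G*(-5 + G)²))
r(-26)/(397/(-296) - 372/287) = (4*(2 - 26)²/(-26*(-5 - 26)²))/(397/(-296) - 372/287) = (4*(-1/26)*(-24)²/(-31)²)/(397*(-1/296) - 372*1/287) = (4*(-1/26)*(1/961)*576)/(-397/296 - 372/287) = -1152/(12493*(-224051/84952)) = -1152/12493*(-84952/224051) = 97864704/2799069143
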